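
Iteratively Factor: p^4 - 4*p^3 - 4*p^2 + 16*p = (p + 2)*(p^3 - 6*p^2 + 8*p) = (p - 2)*(p + 2)*(p^2 - 4*p) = p*(p - 2)*(p + 2)*(p - 4)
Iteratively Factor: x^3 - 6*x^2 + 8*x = (x - 4)*(x^2 - 2*x) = x*(x - 4)*(x - 2)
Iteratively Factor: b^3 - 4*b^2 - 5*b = (b)*(b^2 - 4*b - 5) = b*(b - 5)*(b + 1)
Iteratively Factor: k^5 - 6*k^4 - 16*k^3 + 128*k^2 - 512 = (k - 4)*(k^4 - 2*k^3 - 24*k^2 + 32*k + 128) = (k - 4)^2*(k^3 + 2*k^2 - 16*k - 32) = (k - 4)^2*(k + 2)*(k^2 - 16) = (k - 4)^3*(k + 2)*(k + 4)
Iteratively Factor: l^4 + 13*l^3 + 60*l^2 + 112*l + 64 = (l + 4)*(l^3 + 9*l^2 + 24*l + 16) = (l + 4)^2*(l^2 + 5*l + 4) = (l + 1)*(l + 4)^2*(l + 4)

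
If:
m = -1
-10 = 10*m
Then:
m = -1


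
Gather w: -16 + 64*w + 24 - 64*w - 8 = 0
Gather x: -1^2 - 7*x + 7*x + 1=0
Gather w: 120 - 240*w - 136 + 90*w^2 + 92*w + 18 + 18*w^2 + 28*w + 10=108*w^2 - 120*w + 12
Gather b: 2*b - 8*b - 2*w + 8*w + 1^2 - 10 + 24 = -6*b + 6*w + 15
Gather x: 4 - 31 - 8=-35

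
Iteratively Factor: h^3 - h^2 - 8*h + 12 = (h - 2)*(h^2 + h - 6) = (h - 2)^2*(h + 3)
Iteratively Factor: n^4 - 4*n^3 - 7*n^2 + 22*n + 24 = (n - 3)*(n^3 - n^2 - 10*n - 8) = (n - 3)*(n + 2)*(n^2 - 3*n - 4) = (n - 4)*(n - 3)*(n + 2)*(n + 1)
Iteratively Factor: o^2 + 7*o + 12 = (o + 3)*(o + 4)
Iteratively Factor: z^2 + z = (z + 1)*(z)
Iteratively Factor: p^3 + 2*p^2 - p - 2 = (p + 1)*(p^2 + p - 2) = (p - 1)*(p + 1)*(p + 2)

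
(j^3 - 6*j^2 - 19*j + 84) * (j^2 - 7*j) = j^5 - 13*j^4 + 23*j^3 + 217*j^2 - 588*j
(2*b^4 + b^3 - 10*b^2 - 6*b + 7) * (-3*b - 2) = -6*b^5 - 7*b^4 + 28*b^3 + 38*b^2 - 9*b - 14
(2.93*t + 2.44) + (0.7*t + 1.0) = 3.63*t + 3.44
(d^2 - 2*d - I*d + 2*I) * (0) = 0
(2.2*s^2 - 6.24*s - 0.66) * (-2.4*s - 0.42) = -5.28*s^3 + 14.052*s^2 + 4.2048*s + 0.2772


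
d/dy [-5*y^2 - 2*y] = -10*y - 2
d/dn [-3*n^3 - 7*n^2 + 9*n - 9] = -9*n^2 - 14*n + 9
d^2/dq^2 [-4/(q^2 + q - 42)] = 8*(q^2 + q - (2*q + 1)^2 - 42)/(q^2 + q - 42)^3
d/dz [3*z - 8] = 3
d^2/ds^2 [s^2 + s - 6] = 2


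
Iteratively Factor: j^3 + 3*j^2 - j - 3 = (j + 1)*(j^2 + 2*j - 3) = (j + 1)*(j + 3)*(j - 1)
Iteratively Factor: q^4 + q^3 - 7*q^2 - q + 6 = (q + 1)*(q^3 - 7*q + 6) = (q + 1)*(q + 3)*(q^2 - 3*q + 2) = (q - 1)*(q + 1)*(q + 3)*(q - 2)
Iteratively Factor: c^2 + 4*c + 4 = (c + 2)*(c + 2)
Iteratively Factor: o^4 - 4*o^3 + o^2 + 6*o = (o)*(o^3 - 4*o^2 + o + 6) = o*(o - 2)*(o^2 - 2*o - 3) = o*(o - 2)*(o + 1)*(o - 3)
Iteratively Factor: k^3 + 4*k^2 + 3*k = (k)*(k^2 + 4*k + 3) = k*(k + 1)*(k + 3)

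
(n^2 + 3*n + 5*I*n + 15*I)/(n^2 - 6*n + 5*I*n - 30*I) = (n + 3)/(n - 6)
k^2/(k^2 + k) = k/(k + 1)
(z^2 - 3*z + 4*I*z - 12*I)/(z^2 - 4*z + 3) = (z + 4*I)/(z - 1)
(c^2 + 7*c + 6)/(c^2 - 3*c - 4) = (c + 6)/(c - 4)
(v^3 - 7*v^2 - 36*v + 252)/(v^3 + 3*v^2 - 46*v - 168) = (v - 6)/(v + 4)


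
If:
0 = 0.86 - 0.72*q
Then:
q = 1.19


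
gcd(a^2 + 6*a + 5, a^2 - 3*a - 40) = a + 5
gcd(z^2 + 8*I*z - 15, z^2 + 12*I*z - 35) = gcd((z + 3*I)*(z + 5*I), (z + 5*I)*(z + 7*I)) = z + 5*I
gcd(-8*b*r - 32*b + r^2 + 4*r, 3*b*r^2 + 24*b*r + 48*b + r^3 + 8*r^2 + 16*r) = r + 4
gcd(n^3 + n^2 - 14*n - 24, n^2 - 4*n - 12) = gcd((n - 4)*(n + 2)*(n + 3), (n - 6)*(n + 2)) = n + 2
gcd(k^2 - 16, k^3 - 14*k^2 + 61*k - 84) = k - 4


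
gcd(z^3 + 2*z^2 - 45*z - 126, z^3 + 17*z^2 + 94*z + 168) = z + 6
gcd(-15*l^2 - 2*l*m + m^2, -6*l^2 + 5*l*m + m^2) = 1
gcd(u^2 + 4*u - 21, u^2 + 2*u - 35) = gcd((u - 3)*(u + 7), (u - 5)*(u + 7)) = u + 7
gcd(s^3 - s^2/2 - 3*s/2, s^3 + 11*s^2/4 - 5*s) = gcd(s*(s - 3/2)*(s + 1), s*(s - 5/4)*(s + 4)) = s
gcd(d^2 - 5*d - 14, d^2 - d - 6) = d + 2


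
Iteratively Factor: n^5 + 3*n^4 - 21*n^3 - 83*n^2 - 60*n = (n + 3)*(n^4 - 21*n^2 - 20*n) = (n + 1)*(n + 3)*(n^3 - n^2 - 20*n) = n*(n + 1)*(n + 3)*(n^2 - n - 20) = n*(n - 5)*(n + 1)*(n + 3)*(n + 4)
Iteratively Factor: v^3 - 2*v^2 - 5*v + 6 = (v - 1)*(v^2 - v - 6) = (v - 1)*(v + 2)*(v - 3)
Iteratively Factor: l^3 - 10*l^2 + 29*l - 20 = (l - 5)*(l^2 - 5*l + 4) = (l - 5)*(l - 4)*(l - 1)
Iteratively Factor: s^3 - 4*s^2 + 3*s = (s - 3)*(s^2 - s) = s*(s - 3)*(s - 1)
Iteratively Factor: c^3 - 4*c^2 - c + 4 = (c - 4)*(c^2 - 1) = (c - 4)*(c + 1)*(c - 1)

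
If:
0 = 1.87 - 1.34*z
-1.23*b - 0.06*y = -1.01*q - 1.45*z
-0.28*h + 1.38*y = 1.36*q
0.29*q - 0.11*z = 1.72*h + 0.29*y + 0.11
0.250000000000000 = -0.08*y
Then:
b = -0.78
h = -0.16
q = -3.14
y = -3.12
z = 1.40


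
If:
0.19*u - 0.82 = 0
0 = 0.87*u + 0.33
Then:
No Solution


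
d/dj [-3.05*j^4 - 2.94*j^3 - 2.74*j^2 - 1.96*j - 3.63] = -12.2*j^3 - 8.82*j^2 - 5.48*j - 1.96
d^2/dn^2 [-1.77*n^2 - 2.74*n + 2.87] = -3.54000000000000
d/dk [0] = 0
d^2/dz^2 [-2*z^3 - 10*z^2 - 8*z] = -12*z - 20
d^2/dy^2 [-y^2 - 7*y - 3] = -2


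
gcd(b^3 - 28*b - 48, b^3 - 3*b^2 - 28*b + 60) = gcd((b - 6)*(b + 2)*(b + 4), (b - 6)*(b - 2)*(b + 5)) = b - 6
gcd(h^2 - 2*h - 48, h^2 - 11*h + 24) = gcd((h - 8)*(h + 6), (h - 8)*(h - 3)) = h - 8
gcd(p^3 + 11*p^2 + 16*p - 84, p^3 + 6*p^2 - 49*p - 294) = p^2 + 13*p + 42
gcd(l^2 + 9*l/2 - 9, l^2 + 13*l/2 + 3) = l + 6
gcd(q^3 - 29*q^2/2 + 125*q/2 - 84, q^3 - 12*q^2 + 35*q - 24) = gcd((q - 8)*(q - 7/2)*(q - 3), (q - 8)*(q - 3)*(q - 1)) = q^2 - 11*q + 24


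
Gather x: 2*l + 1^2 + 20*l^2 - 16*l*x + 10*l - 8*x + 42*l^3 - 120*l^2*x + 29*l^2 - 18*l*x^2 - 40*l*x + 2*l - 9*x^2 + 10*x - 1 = 42*l^3 + 49*l^2 + 14*l + x^2*(-18*l - 9) + x*(-120*l^2 - 56*l + 2)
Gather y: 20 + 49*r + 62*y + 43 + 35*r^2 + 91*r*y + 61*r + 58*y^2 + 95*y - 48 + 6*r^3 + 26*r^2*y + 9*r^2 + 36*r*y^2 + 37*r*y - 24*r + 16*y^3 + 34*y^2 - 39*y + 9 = 6*r^3 + 44*r^2 + 86*r + 16*y^3 + y^2*(36*r + 92) + y*(26*r^2 + 128*r + 118) + 24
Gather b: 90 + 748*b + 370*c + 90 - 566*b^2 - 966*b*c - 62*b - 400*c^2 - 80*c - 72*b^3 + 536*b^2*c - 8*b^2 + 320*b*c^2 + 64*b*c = -72*b^3 + b^2*(536*c - 574) + b*(320*c^2 - 902*c + 686) - 400*c^2 + 290*c + 180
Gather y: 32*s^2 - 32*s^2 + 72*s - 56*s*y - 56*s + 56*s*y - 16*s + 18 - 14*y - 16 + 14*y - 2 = 0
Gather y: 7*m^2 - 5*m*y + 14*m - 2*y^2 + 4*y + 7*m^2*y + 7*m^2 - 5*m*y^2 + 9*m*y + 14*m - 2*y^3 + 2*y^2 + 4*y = 14*m^2 - 5*m*y^2 + 28*m - 2*y^3 + y*(7*m^2 + 4*m + 8)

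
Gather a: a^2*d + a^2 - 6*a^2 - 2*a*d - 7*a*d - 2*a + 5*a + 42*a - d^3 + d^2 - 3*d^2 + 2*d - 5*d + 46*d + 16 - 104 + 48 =a^2*(d - 5) + a*(45 - 9*d) - d^3 - 2*d^2 + 43*d - 40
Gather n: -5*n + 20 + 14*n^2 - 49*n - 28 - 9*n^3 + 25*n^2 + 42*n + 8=-9*n^3 + 39*n^2 - 12*n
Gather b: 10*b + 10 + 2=10*b + 12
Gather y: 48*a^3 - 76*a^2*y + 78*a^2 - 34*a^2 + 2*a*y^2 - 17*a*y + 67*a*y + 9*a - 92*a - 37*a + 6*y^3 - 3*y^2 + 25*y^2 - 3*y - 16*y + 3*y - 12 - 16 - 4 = 48*a^3 + 44*a^2 - 120*a + 6*y^3 + y^2*(2*a + 22) + y*(-76*a^2 + 50*a - 16) - 32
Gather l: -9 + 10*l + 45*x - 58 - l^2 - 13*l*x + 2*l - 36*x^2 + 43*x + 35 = -l^2 + l*(12 - 13*x) - 36*x^2 + 88*x - 32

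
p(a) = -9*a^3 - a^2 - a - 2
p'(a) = -27*a^2 - 2*a - 1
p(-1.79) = 48.20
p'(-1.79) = -83.93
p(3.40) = -370.70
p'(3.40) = -319.92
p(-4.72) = 926.83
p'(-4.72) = -593.08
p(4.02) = -606.86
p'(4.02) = -445.37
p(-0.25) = -1.67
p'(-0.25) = -2.19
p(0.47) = -3.63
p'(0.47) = -7.90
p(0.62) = -5.15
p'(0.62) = -12.62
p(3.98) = -589.22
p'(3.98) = -436.65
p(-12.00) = 15418.00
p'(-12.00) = -3865.00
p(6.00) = -1988.00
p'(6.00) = -985.00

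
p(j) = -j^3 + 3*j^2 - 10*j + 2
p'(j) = -3*j^2 + 6*j - 10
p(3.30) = -34.27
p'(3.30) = -22.87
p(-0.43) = 6.93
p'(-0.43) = -13.13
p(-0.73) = 11.29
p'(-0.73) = -15.98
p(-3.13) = 93.35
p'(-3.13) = -58.17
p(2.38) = -18.29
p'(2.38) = -12.71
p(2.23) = -16.47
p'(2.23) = -11.54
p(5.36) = -119.40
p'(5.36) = -64.03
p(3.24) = -32.92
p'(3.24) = -22.05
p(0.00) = 2.00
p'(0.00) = -10.00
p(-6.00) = 386.00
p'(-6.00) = -154.00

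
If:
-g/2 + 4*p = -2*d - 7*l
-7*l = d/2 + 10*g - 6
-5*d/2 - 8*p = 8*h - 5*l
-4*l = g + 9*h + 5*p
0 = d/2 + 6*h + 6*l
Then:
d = 723/2371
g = 1391/2371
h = -215/9484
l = -13/4742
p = -705/9484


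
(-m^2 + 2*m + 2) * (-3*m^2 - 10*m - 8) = 3*m^4 + 4*m^3 - 18*m^2 - 36*m - 16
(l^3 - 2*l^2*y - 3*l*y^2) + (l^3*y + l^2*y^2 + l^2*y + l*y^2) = l^3*y + l^3 + l^2*y^2 - l^2*y - 2*l*y^2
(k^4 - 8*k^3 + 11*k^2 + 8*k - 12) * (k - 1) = k^5 - 9*k^4 + 19*k^3 - 3*k^2 - 20*k + 12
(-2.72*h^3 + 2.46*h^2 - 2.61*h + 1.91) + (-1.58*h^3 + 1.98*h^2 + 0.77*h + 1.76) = -4.3*h^3 + 4.44*h^2 - 1.84*h + 3.67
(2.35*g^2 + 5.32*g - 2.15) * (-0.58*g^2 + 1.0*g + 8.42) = -1.363*g^4 - 0.7356*g^3 + 26.354*g^2 + 42.6444*g - 18.103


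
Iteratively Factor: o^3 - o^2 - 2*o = (o)*(o^2 - o - 2) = o*(o - 2)*(o + 1)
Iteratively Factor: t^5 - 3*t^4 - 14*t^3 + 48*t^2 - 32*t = (t - 1)*(t^4 - 2*t^3 - 16*t^2 + 32*t) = (t - 4)*(t - 1)*(t^3 + 2*t^2 - 8*t) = (t - 4)*(t - 2)*(t - 1)*(t^2 + 4*t) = (t - 4)*(t - 2)*(t - 1)*(t + 4)*(t)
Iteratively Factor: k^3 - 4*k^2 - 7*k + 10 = (k - 5)*(k^2 + k - 2) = (k - 5)*(k - 1)*(k + 2)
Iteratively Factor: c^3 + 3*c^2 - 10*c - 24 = (c + 2)*(c^2 + c - 12) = (c - 3)*(c + 2)*(c + 4)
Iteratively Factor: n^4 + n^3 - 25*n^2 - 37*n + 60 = (n - 1)*(n^3 + 2*n^2 - 23*n - 60) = (n - 5)*(n - 1)*(n^2 + 7*n + 12) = (n - 5)*(n - 1)*(n + 4)*(n + 3)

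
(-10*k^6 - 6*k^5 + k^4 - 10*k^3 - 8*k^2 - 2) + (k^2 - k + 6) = -10*k^6 - 6*k^5 + k^4 - 10*k^3 - 7*k^2 - k + 4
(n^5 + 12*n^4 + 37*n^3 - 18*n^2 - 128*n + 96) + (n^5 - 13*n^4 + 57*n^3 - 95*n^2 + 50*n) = 2*n^5 - n^4 + 94*n^3 - 113*n^2 - 78*n + 96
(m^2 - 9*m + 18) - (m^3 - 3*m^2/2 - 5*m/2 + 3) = -m^3 + 5*m^2/2 - 13*m/2 + 15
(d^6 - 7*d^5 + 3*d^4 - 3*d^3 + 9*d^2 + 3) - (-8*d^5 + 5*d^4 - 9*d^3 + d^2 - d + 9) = d^6 + d^5 - 2*d^4 + 6*d^3 + 8*d^2 + d - 6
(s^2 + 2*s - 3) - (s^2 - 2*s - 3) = 4*s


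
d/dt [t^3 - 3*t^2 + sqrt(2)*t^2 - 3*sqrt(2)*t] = 3*t^2 - 6*t + 2*sqrt(2)*t - 3*sqrt(2)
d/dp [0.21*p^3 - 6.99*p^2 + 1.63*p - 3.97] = 0.63*p^2 - 13.98*p + 1.63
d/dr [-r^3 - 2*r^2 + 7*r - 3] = -3*r^2 - 4*r + 7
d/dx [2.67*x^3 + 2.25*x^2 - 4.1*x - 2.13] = 8.01*x^2 + 4.5*x - 4.1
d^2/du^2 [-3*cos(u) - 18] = 3*cos(u)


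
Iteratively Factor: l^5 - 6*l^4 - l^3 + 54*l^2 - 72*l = (l + 3)*(l^4 - 9*l^3 + 26*l^2 - 24*l) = (l - 3)*(l + 3)*(l^3 - 6*l^2 + 8*l) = (l - 4)*(l - 3)*(l + 3)*(l^2 - 2*l) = l*(l - 4)*(l - 3)*(l + 3)*(l - 2)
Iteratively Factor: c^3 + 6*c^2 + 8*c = (c + 4)*(c^2 + 2*c) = c*(c + 4)*(c + 2)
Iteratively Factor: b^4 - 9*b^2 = (b)*(b^3 - 9*b) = b^2*(b^2 - 9) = b^2*(b + 3)*(b - 3)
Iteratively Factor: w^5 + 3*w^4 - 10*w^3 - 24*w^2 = (w)*(w^4 + 3*w^3 - 10*w^2 - 24*w) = w*(w + 2)*(w^3 + w^2 - 12*w) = w*(w + 2)*(w + 4)*(w^2 - 3*w) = w^2*(w + 2)*(w + 4)*(w - 3)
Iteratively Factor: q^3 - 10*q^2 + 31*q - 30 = (q - 5)*(q^2 - 5*q + 6) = (q - 5)*(q - 3)*(q - 2)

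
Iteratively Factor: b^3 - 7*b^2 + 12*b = (b - 3)*(b^2 - 4*b) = b*(b - 3)*(b - 4)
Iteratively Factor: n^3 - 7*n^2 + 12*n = (n)*(n^2 - 7*n + 12) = n*(n - 3)*(n - 4)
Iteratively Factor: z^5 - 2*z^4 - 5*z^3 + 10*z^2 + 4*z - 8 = (z + 2)*(z^4 - 4*z^3 + 3*z^2 + 4*z - 4) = (z + 1)*(z + 2)*(z^3 - 5*z^2 + 8*z - 4) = (z - 2)*(z + 1)*(z + 2)*(z^2 - 3*z + 2) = (z - 2)*(z - 1)*(z + 1)*(z + 2)*(z - 2)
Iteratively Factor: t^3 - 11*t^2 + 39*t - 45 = (t - 3)*(t^2 - 8*t + 15) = (t - 3)^2*(t - 5)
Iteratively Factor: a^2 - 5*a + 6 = (a - 2)*(a - 3)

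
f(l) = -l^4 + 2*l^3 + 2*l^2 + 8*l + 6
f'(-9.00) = 3374.00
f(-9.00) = -7923.00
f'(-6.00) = 1064.00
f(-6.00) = -1698.00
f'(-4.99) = 634.45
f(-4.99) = -852.64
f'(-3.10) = 172.42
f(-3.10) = -151.51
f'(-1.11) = 16.42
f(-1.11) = -4.67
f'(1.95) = 8.96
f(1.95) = 29.58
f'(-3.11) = 173.91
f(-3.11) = -153.25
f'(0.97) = 13.87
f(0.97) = 16.58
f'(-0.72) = 9.72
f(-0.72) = 0.26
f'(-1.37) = 24.07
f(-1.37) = -9.87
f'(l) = -4*l^3 + 6*l^2 + 4*l + 8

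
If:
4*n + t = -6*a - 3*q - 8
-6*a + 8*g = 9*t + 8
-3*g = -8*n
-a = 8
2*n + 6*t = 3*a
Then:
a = -8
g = -608/73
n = -228/73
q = 4048/219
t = -216/73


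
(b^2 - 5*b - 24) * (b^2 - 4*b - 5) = b^4 - 9*b^3 - 9*b^2 + 121*b + 120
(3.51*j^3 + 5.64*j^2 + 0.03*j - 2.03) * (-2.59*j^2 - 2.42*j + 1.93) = -9.0909*j^5 - 23.1018*j^4 - 6.9522*j^3 + 16.0703*j^2 + 4.9705*j - 3.9179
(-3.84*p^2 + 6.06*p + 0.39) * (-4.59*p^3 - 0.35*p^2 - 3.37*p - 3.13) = 17.6256*p^5 - 26.4714*p^4 + 9.0297*p^3 - 8.5395*p^2 - 20.2821*p - 1.2207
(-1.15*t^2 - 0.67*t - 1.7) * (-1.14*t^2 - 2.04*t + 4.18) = 1.311*t^4 + 3.1098*t^3 - 1.5022*t^2 + 0.6674*t - 7.106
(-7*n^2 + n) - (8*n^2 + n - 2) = 2 - 15*n^2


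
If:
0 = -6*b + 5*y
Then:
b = 5*y/6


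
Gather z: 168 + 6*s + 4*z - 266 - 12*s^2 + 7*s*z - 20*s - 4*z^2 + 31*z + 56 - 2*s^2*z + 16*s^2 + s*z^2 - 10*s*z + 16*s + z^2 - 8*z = 4*s^2 + 2*s + z^2*(s - 3) + z*(-2*s^2 - 3*s + 27) - 42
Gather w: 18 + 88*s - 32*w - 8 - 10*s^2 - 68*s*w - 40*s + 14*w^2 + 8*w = -10*s^2 + 48*s + 14*w^2 + w*(-68*s - 24) + 10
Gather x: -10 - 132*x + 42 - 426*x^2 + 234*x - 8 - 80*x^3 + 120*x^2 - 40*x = -80*x^3 - 306*x^2 + 62*x + 24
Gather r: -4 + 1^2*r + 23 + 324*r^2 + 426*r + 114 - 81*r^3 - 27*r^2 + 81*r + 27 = -81*r^3 + 297*r^2 + 508*r + 160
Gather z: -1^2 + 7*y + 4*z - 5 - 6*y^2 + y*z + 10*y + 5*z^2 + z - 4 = -6*y^2 + 17*y + 5*z^2 + z*(y + 5) - 10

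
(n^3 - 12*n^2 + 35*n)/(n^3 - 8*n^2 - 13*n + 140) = n/(n + 4)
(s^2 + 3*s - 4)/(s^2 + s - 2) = (s + 4)/(s + 2)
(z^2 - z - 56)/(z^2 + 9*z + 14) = (z - 8)/(z + 2)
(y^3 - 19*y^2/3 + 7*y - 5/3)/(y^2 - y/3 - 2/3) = (3*y^2 - 16*y + 5)/(3*y + 2)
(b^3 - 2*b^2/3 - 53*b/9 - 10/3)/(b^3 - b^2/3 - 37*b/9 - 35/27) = 3*(3*b^2 - 7*b - 6)/(9*b^2 - 18*b - 7)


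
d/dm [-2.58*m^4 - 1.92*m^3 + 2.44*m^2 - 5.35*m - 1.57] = -10.32*m^3 - 5.76*m^2 + 4.88*m - 5.35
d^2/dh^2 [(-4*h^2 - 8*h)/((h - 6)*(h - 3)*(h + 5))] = 8*(-h^6 - 6*h^5 - 57*h^4 + 652*h^3 - 2160*h - 12960)/(h^9 - 12*h^8 - 33*h^7 + 854*h^6 - 1269*h^5 - 19008*h^4 + 62937*h^3 + 99630*h^2 - 656100*h + 729000)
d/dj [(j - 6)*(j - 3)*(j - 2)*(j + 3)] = 4*j^3 - 24*j^2 + 6*j + 72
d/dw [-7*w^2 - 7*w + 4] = -14*w - 7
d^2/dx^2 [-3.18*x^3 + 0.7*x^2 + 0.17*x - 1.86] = 1.4 - 19.08*x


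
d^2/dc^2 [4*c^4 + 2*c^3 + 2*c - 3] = 12*c*(4*c + 1)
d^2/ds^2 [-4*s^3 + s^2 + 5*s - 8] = 2 - 24*s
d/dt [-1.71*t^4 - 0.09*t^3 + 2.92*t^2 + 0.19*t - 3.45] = -6.84*t^3 - 0.27*t^2 + 5.84*t + 0.19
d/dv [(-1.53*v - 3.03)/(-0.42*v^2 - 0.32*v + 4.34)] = (0.6426*v^2 + 0.4896*v - (0.84*v + 0.32)*(1.53*v + 3.03) - 6.6402)/(0.42*v^2 + 0.32*v - 4.34)^2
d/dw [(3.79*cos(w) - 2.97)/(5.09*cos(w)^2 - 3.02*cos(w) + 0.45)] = (19.2911*cos(w)^2 - 30.2346*cos(w) + 7.2639)*sin(w)/(25.9081*cos(w)^4 - 30.7436*cos(w)^3 + 13.7014*cos(w)^2 - 2.718*cos(w) + 0.2025)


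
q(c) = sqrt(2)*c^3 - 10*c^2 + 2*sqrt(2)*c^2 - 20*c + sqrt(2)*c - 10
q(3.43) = -101.05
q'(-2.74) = 52.57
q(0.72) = -26.57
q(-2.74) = -42.01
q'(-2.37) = 39.24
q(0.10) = -11.93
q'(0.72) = -26.71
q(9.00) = 272.79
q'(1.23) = -29.81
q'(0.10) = -19.98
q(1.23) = -41.08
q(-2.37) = -25.06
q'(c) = 3*sqrt(2)*c^2 - 20*c + 4*sqrt(2)*c - 20 + sqrt(2)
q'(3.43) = -17.87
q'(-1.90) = 23.98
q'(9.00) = 195.98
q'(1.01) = -28.74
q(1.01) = -34.63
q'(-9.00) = 454.16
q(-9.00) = -1454.59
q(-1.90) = -10.28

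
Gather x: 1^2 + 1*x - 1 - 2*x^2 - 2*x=-2*x^2 - x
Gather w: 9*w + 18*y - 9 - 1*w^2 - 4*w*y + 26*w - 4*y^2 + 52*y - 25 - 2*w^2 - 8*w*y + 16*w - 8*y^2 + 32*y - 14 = -3*w^2 + w*(51 - 12*y) - 12*y^2 + 102*y - 48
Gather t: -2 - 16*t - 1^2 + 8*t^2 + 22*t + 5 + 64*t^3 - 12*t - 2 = 64*t^3 + 8*t^2 - 6*t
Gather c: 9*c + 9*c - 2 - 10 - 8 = 18*c - 20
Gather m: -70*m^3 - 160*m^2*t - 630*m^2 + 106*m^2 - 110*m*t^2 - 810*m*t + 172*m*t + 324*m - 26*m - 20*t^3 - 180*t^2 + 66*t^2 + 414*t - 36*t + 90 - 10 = -70*m^3 + m^2*(-160*t - 524) + m*(-110*t^2 - 638*t + 298) - 20*t^3 - 114*t^2 + 378*t + 80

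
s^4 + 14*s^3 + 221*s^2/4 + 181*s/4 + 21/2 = (s + 1/2)^2*(s + 6)*(s + 7)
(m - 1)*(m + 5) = m^2 + 4*m - 5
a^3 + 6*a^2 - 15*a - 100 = (a - 4)*(a + 5)^2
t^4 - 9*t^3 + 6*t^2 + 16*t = t*(t - 8)*(t - 2)*(t + 1)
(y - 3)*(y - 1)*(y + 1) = y^3 - 3*y^2 - y + 3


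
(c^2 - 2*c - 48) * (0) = 0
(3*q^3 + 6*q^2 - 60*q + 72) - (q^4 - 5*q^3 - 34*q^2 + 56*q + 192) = -q^4 + 8*q^3 + 40*q^2 - 116*q - 120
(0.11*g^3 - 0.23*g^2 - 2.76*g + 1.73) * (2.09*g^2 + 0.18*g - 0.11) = 0.2299*g^5 - 0.4609*g^4 - 5.8219*g^3 + 3.1442*g^2 + 0.615*g - 0.1903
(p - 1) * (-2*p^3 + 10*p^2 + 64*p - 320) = -2*p^4 + 12*p^3 + 54*p^2 - 384*p + 320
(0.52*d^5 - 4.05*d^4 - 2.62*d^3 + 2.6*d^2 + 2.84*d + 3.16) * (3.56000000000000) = 1.8512*d^5 - 14.418*d^4 - 9.3272*d^3 + 9.256*d^2 + 10.1104*d + 11.2496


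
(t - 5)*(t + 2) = t^2 - 3*t - 10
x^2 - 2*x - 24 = (x - 6)*(x + 4)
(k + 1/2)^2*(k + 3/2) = k^3 + 5*k^2/2 + 7*k/4 + 3/8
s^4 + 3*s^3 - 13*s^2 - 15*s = s*(s - 3)*(s + 1)*(s + 5)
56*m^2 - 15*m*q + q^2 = (-8*m + q)*(-7*m + q)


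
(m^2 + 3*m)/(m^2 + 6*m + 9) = m/(m + 3)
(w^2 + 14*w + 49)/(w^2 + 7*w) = (w + 7)/w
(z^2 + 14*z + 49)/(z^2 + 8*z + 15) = (z^2 + 14*z + 49)/(z^2 + 8*z + 15)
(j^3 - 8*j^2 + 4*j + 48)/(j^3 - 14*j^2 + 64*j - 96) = (j + 2)/(j - 4)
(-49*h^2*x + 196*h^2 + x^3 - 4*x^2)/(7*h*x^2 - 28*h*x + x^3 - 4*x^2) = (-7*h + x)/x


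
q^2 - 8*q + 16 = (q - 4)^2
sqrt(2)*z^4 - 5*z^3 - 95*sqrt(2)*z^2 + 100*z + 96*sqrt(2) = (z - 8*sqrt(2))*(z - sqrt(2))*(z + 6*sqrt(2))*(sqrt(2)*z + 1)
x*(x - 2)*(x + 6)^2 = x^4 + 10*x^3 + 12*x^2 - 72*x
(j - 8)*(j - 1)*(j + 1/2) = j^3 - 17*j^2/2 + 7*j/2 + 4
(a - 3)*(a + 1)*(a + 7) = a^3 + 5*a^2 - 17*a - 21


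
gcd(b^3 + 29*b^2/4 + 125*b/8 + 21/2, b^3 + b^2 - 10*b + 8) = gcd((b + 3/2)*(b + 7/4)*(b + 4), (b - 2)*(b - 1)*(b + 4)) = b + 4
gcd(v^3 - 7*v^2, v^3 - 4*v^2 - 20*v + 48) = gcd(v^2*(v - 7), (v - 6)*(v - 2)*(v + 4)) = 1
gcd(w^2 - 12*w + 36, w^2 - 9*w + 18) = w - 6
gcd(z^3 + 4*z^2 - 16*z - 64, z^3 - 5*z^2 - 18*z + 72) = z + 4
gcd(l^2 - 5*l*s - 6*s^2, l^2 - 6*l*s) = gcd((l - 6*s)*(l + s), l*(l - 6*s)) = -l + 6*s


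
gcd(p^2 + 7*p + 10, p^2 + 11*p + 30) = p + 5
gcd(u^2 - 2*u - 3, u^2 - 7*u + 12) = u - 3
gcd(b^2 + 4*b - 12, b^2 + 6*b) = b + 6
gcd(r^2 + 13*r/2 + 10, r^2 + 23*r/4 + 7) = r + 4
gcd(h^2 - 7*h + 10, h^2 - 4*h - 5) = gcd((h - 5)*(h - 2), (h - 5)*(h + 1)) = h - 5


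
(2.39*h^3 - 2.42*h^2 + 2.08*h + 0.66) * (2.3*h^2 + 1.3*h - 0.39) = 5.497*h^5 - 2.459*h^4 + 0.7059*h^3 + 5.1658*h^2 + 0.0468000000000001*h - 0.2574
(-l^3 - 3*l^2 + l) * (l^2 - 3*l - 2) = -l^5 + 12*l^3 + 3*l^2 - 2*l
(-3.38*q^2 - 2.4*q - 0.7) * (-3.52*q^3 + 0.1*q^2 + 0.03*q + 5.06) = 11.8976*q^5 + 8.11*q^4 + 2.1226*q^3 - 17.2448*q^2 - 12.165*q - 3.542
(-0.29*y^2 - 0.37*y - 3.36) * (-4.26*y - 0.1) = 1.2354*y^3 + 1.6052*y^2 + 14.3506*y + 0.336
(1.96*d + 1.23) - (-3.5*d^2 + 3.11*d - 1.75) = 3.5*d^2 - 1.15*d + 2.98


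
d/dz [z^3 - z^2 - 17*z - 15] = 3*z^2 - 2*z - 17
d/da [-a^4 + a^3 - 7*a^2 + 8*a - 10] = -4*a^3 + 3*a^2 - 14*a + 8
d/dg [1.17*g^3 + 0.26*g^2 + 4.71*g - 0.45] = 3.51*g^2 + 0.52*g + 4.71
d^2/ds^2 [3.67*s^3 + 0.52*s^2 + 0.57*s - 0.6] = 22.02*s + 1.04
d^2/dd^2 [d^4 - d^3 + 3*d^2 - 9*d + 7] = 12*d^2 - 6*d + 6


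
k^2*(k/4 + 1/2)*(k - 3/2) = k^4/4 + k^3/8 - 3*k^2/4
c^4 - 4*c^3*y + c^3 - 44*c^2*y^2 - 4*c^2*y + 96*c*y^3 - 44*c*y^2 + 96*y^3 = (c + 1)*(c - 8*y)*(c - 2*y)*(c + 6*y)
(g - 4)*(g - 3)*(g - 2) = g^3 - 9*g^2 + 26*g - 24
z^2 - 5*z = z*(z - 5)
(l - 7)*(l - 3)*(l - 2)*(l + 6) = l^4 - 6*l^3 - 31*l^2 + 204*l - 252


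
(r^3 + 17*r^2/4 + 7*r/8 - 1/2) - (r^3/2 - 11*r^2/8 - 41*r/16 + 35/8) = r^3/2 + 45*r^2/8 + 55*r/16 - 39/8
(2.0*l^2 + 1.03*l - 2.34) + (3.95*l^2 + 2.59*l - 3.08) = 5.95*l^2 + 3.62*l - 5.42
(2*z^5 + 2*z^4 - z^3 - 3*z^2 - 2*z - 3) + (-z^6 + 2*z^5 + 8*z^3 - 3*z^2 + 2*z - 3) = -z^6 + 4*z^5 + 2*z^4 + 7*z^3 - 6*z^2 - 6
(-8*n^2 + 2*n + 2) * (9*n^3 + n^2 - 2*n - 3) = -72*n^5 + 10*n^4 + 36*n^3 + 22*n^2 - 10*n - 6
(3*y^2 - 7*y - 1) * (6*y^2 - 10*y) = 18*y^4 - 72*y^3 + 64*y^2 + 10*y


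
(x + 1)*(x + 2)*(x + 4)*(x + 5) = x^4 + 12*x^3 + 49*x^2 + 78*x + 40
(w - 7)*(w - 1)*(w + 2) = w^3 - 6*w^2 - 9*w + 14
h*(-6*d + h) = -6*d*h + h^2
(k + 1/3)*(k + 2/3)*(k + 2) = k^3 + 3*k^2 + 20*k/9 + 4/9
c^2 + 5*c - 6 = (c - 1)*(c + 6)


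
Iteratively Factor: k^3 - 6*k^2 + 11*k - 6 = (k - 3)*(k^2 - 3*k + 2) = (k - 3)*(k - 2)*(k - 1)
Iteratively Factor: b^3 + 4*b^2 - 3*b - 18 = (b + 3)*(b^2 + b - 6) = (b + 3)^2*(b - 2)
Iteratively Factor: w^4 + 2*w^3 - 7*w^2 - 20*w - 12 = (w - 3)*(w^3 + 5*w^2 + 8*w + 4) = (w - 3)*(w + 2)*(w^2 + 3*w + 2) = (w - 3)*(w + 1)*(w + 2)*(w + 2)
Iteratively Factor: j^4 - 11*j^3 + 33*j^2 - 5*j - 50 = (j - 5)*(j^3 - 6*j^2 + 3*j + 10) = (j - 5)^2*(j^2 - j - 2) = (j - 5)^2*(j - 2)*(j + 1)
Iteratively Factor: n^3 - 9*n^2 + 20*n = (n)*(n^2 - 9*n + 20) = n*(n - 4)*(n - 5)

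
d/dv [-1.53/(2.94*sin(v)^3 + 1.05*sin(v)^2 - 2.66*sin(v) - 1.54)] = (13.4946*sin(v)^2 + 3.213*sin(v) - 4.0698)*cos(v)/(2.94*sin(v)^3 + 1.05*sin(v)^2 - 2.66*sin(v) - 1.54)^2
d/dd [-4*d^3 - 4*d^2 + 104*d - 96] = -12*d^2 - 8*d + 104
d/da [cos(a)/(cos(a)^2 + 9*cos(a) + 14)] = (cos(a)^2 - 14)*sin(a)/((cos(a) + 2)^2*(cos(a) + 7)^2)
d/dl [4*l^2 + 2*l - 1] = 8*l + 2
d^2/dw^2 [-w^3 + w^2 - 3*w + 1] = 2 - 6*w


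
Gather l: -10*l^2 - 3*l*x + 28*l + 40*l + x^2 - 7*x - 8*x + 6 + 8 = -10*l^2 + l*(68 - 3*x) + x^2 - 15*x + 14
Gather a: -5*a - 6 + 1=-5*a - 5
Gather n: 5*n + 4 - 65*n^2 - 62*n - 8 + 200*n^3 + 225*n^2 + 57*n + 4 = 200*n^3 + 160*n^2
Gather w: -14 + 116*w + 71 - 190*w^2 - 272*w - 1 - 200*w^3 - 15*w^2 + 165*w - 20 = -200*w^3 - 205*w^2 + 9*w + 36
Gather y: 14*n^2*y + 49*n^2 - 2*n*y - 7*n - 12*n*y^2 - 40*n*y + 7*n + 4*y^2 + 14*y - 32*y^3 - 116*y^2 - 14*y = 49*n^2 - 32*y^3 + y^2*(-12*n - 112) + y*(14*n^2 - 42*n)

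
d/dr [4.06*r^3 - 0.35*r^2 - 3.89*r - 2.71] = 12.18*r^2 - 0.7*r - 3.89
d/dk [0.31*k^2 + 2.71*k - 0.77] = 0.62*k + 2.71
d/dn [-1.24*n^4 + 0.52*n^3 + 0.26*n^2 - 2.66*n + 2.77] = -4.96*n^3 + 1.56*n^2 + 0.52*n - 2.66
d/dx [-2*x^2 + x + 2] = 1 - 4*x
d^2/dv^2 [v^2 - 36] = 2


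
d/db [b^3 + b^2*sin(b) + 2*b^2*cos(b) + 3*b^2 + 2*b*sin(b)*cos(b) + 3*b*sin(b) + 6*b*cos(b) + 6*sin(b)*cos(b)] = -2*b^2*sin(b) + b^2*cos(b) + 3*b^2 - 4*b*sin(b) + 7*b*cos(b) + 2*b*cos(2*b) + 6*b + 3*sin(b) + sin(2*b) + 6*cos(b) + 6*cos(2*b)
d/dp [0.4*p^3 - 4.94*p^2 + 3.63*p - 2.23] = 1.2*p^2 - 9.88*p + 3.63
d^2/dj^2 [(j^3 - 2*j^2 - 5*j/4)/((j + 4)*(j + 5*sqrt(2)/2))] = 2*(60*sqrt(2)*j^3 + 141*j^3 + 600*j^2 + 720*sqrt(2)*j^2 + 150*sqrt(2)*j + 2400*j - 1350 + 200*sqrt(2))/(4*j^6 + 30*sqrt(2)*j^5 + 48*j^5 + 342*j^4 + 360*sqrt(2)*j^4 + 2056*j^3 + 1565*sqrt(2)*j^3 + 3420*sqrt(2)*j^2 + 7200*j^2 + 6000*sqrt(2)*j + 9600*j + 8000*sqrt(2))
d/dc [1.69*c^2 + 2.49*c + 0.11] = 3.38*c + 2.49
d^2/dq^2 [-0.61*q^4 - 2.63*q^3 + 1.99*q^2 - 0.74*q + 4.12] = -7.32*q^2 - 15.78*q + 3.98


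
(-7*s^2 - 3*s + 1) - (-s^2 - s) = -6*s^2 - 2*s + 1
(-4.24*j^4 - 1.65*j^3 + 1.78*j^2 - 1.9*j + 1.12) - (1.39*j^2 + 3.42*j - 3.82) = -4.24*j^4 - 1.65*j^3 + 0.39*j^2 - 5.32*j + 4.94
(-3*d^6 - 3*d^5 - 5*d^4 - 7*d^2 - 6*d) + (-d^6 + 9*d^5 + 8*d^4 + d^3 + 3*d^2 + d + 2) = -4*d^6 + 6*d^5 + 3*d^4 + d^3 - 4*d^2 - 5*d + 2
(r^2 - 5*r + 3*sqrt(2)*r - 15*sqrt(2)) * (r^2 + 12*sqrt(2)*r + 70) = r^4 - 5*r^3 + 15*sqrt(2)*r^3 - 75*sqrt(2)*r^2 + 142*r^2 - 710*r + 210*sqrt(2)*r - 1050*sqrt(2)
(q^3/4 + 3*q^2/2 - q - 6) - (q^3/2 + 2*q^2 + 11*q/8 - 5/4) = -q^3/4 - q^2/2 - 19*q/8 - 19/4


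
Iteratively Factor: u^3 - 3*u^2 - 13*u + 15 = (u - 1)*(u^2 - 2*u - 15) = (u - 1)*(u + 3)*(u - 5)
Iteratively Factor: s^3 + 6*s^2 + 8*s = (s + 2)*(s^2 + 4*s) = s*(s + 2)*(s + 4)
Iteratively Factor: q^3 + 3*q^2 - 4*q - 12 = (q + 3)*(q^2 - 4) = (q + 2)*(q + 3)*(q - 2)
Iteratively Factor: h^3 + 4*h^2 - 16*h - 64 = (h - 4)*(h^2 + 8*h + 16) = (h - 4)*(h + 4)*(h + 4)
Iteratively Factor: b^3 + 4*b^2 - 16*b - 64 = (b + 4)*(b^2 - 16) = (b + 4)^2*(b - 4)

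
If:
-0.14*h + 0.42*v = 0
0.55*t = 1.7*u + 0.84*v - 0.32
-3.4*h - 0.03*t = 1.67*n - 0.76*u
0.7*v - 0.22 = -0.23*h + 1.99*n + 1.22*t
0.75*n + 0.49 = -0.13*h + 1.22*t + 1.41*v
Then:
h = 0.16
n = -0.21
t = 0.23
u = 0.24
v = 0.05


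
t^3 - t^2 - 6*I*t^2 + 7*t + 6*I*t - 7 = (t - 1)*(t - 7*I)*(t + I)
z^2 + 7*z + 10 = (z + 2)*(z + 5)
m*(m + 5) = m^2 + 5*m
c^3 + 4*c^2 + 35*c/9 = c*(c + 5/3)*(c + 7/3)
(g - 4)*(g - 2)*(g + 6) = g^3 - 28*g + 48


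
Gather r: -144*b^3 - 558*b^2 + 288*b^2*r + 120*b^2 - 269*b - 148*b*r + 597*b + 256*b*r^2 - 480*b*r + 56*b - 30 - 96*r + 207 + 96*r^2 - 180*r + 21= -144*b^3 - 438*b^2 + 384*b + r^2*(256*b + 96) + r*(288*b^2 - 628*b - 276) + 198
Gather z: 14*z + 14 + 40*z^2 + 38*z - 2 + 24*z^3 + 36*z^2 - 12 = 24*z^3 + 76*z^2 + 52*z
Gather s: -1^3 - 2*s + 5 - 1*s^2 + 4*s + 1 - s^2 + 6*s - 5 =-2*s^2 + 8*s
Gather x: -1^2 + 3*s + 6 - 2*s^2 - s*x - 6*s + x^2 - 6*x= -2*s^2 - 3*s + x^2 + x*(-s - 6) + 5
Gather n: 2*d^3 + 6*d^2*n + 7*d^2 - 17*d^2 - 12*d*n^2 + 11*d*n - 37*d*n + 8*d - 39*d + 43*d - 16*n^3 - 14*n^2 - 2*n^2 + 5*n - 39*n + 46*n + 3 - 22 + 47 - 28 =2*d^3 - 10*d^2 + 12*d - 16*n^3 + n^2*(-12*d - 16) + n*(6*d^2 - 26*d + 12)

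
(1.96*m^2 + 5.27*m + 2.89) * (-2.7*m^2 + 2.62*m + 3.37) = -5.292*m^4 - 9.0938*m^3 + 12.6096*m^2 + 25.3317*m + 9.7393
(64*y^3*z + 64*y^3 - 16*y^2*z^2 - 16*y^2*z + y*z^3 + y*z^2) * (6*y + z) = 384*y^4*z + 384*y^4 - 32*y^3*z^2 - 32*y^3*z - 10*y^2*z^3 - 10*y^2*z^2 + y*z^4 + y*z^3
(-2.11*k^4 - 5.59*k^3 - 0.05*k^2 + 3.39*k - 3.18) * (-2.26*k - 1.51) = 4.7686*k^5 + 15.8195*k^4 + 8.5539*k^3 - 7.5859*k^2 + 2.0679*k + 4.8018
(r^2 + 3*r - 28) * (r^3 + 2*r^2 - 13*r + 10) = r^5 + 5*r^4 - 35*r^3 - 85*r^2 + 394*r - 280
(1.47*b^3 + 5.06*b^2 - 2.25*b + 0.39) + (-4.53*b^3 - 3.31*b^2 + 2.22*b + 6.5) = -3.06*b^3 + 1.75*b^2 - 0.0299999999999998*b + 6.89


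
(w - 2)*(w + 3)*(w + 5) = w^3 + 6*w^2 - w - 30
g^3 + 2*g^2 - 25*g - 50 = (g - 5)*(g + 2)*(g + 5)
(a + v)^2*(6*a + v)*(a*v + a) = 6*a^4*v + 6*a^4 + 13*a^3*v^2 + 13*a^3*v + 8*a^2*v^3 + 8*a^2*v^2 + a*v^4 + a*v^3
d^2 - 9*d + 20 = (d - 5)*(d - 4)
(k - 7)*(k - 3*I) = k^2 - 7*k - 3*I*k + 21*I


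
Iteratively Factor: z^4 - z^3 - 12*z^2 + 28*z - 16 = (z - 2)*(z^3 + z^2 - 10*z + 8) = (z - 2)*(z - 1)*(z^2 + 2*z - 8) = (z - 2)*(z - 1)*(z + 4)*(z - 2)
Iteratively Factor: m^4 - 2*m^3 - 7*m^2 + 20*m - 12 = (m + 3)*(m^3 - 5*m^2 + 8*m - 4) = (m - 2)*(m + 3)*(m^2 - 3*m + 2) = (m - 2)^2*(m + 3)*(m - 1)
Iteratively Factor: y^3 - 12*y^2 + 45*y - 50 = (y - 5)*(y^2 - 7*y + 10) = (y - 5)*(y - 2)*(y - 5)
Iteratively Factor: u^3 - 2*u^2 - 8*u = (u)*(u^2 - 2*u - 8) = u*(u - 4)*(u + 2)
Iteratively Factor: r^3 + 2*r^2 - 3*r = (r - 1)*(r^2 + 3*r) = (r - 1)*(r + 3)*(r)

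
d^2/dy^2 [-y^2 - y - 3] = -2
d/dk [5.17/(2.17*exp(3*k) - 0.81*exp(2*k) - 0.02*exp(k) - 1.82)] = (-33.6567*exp(2*k) + 8.3754*exp(k) + 0.1034)*exp(k)/(-2.17*exp(3*k) + 0.81*exp(2*k) + 0.02*exp(k) + 1.82)^2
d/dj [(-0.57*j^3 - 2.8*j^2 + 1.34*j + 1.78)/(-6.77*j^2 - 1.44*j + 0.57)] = (3.8589*j^4 + 1.6416*j^3 + 12.1291*j^2 + 20.9092*j + 3.327)/(45.8329*j^4 + 19.4976*j^3 - 5.6442*j^2 - 1.6416*j + 0.3249)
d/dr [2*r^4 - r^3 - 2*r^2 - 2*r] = 8*r^3 - 3*r^2 - 4*r - 2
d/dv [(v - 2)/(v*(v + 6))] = (-v^2 + 4*v + 12)/(v^2*(v^2 + 12*v + 36))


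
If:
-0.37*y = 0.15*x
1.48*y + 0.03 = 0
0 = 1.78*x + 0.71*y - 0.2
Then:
No Solution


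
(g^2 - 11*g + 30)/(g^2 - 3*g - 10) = (g - 6)/(g + 2)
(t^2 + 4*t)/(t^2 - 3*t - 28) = t/(t - 7)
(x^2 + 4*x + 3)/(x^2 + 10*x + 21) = (x + 1)/(x + 7)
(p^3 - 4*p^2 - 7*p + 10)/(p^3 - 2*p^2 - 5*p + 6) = (p - 5)/(p - 3)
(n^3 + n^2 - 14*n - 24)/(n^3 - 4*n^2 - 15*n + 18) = (n^2 - 2*n - 8)/(n^2 - 7*n + 6)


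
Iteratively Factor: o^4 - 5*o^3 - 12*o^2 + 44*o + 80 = (o + 2)*(o^3 - 7*o^2 + 2*o + 40) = (o - 5)*(o + 2)*(o^2 - 2*o - 8) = (o - 5)*(o + 2)^2*(o - 4)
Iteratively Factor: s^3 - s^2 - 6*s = (s + 2)*(s^2 - 3*s) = s*(s + 2)*(s - 3)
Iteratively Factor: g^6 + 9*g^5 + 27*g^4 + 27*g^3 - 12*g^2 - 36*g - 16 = (g + 2)*(g^5 + 7*g^4 + 13*g^3 + g^2 - 14*g - 8) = (g + 1)*(g + 2)*(g^4 + 6*g^3 + 7*g^2 - 6*g - 8) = (g + 1)*(g + 2)^2*(g^3 + 4*g^2 - g - 4) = (g - 1)*(g + 1)*(g + 2)^2*(g^2 + 5*g + 4) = (g - 1)*(g + 1)*(g + 2)^2*(g + 4)*(g + 1)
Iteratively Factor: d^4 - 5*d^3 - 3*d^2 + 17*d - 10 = (d - 1)*(d^3 - 4*d^2 - 7*d + 10) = (d - 1)*(d + 2)*(d^2 - 6*d + 5) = (d - 5)*(d - 1)*(d + 2)*(d - 1)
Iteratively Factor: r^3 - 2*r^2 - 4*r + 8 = (r + 2)*(r^2 - 4*r + 4) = (r - 2)*(r + 2)*(r - 2)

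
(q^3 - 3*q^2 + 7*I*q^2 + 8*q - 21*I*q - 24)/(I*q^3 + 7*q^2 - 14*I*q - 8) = (-I*q^2 + q*(8 + 3*I) - 24)/(q^2 - 6*I*q - 8)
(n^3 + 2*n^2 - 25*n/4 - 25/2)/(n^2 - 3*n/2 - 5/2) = (n^2 + 9*n/2 + 5)/(n + 1)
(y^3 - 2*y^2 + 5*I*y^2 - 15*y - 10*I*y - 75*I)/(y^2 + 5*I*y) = y - 2 - 15/y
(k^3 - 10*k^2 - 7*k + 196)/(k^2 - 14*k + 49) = k + 4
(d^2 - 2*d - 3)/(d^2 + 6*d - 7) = (d^2 - 2*d - 3)/(d^2 + 6*d - 7)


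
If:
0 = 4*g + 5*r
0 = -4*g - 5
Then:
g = -5/4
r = 1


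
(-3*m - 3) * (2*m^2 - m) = -6*m^3 - 3*m^2 + 3*m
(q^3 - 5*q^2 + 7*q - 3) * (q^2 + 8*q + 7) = q^5 + 3*q^4 - 26*q^3 + 18*q^2 + 25*q - 21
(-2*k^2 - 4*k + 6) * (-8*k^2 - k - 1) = 16*k^4 + 34*k^3 - 42*k^2 - 2*k - 6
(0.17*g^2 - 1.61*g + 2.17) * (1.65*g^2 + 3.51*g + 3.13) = 0.2805*g^4 - 2.0598*g^3 - 1.5385*g^2 + 2.5774*g + 6.7921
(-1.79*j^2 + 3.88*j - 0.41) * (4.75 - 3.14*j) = 5.6206*j^3 - 20.6857*j^2 + 19.7174*j - 1.9475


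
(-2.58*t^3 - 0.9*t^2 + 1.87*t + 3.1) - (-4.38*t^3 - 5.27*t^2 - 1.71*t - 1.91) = 1.8*t^3 + 4.37*t^2 + 3.58*t + 5.01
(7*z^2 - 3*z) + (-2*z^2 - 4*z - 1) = 5*z^2 - 7*z - 1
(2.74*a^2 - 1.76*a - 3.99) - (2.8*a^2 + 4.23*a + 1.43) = -0.0599999999999996*a^2 - 5.99*a - 5.42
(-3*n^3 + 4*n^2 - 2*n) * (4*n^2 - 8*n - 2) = -12*n^5 + 40*n^4 - 34*n^3 + 8*n^2 + 4*n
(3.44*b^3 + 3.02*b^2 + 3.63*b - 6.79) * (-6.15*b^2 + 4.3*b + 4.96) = -21.156*b^5 - 3.781*b^4 + 7.7239*b^3 + 72.3467*b^2 - 11.1922*b - 33.6784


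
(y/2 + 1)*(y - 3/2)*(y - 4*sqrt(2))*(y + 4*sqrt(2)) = y^4/2 + y^3/4 - 35*y^2/2 - 8*y + 48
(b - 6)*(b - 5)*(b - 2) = b^3 - 13*b^2 + 52*b - 60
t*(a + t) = a*t + t^2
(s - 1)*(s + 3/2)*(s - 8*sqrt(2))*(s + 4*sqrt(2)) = s^4 - 4*sqrt(2)*s^3 + s^3/2 - 131*s^2/2 - 2*sqrt(2)*s^2 - 32*s + 6*sqrt(2)*s + 96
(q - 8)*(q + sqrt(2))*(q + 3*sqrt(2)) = q^3 - 8*q^2 + 4*sqrt(2)*q^2 - 32*sqrt(2)*q + 6*q - 48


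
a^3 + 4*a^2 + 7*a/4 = a*(a + 1/2)*(a + 7/2)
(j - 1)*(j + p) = j^2 + j*p - j - p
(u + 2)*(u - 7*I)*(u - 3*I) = u^3 + 2*u^2 - 10*I*u^2 - 21*u - 20*I*u - 42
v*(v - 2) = v^2 - 2*v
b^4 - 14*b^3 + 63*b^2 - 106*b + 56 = (b - 7)*(b - 4)*(b - 2)*(b - 1)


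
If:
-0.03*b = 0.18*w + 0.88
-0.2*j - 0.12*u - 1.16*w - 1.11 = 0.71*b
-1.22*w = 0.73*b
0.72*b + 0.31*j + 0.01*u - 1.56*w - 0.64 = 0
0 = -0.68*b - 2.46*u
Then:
No Solution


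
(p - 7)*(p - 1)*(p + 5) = p^3 - 3*p^2 - 33*p + 35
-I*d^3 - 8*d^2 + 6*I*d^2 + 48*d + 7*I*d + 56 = (d - 7)*(d - 8*I)*(-I*d - I)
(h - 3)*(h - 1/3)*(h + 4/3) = h^3 - 2*h^2 - 31*h/9 + 4/3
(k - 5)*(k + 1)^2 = k^3 - 3*k^2 - 9*k - 5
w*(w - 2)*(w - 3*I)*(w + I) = w^4 - 2*w^3 - 2*I*w^3 + 3*w^2 + 4*I*w^2 - 6*w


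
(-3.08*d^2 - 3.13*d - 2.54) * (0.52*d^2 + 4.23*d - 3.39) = -1.6016*d^4 - 14.656*d^3 - 4.1195*d^2 - 0.133500000000002*d + 8.6106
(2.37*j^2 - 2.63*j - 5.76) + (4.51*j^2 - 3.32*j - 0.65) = 6.88*j^2 - 5.95*j - 6.41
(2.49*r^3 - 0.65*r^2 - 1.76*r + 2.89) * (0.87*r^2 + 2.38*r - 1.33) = 2.1663*r^5 + 5.3607*r^4 - 6.3899*r^3 - 0.81*r^2 + 9.219*r - 3.8437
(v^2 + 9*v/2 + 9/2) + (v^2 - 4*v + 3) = 2*v^2 + v/2 + 15/2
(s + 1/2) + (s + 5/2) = 2*s + 3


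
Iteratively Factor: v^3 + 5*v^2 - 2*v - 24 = (v - 2)*(v^2 + 7*v + 12) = (v - 2)*(v + 4)*(v + 3)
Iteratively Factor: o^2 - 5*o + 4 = (o - 1)*(o - 4)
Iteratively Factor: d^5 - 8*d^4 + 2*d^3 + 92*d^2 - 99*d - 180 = (d + 3)*(d^4 - 11*d^3 + 35*d^2 - 13*d - 60) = (d - 5)*(d + 3)*(d^3 - 6*d^2 + 5*d + 12) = (d - 5)*(d - 3)*(d + 3)*(d^2 - 3*d - 4) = (d - 5)*(d - 3)*(d + 1)*(d + 3)*(d - 4)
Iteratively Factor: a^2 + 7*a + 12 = (a + 3)*(a + 4)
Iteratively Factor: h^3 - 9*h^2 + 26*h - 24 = (h - 3)*(h^2 - 6*h + 8) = (h - 3)*(h - 2)*(h - 4)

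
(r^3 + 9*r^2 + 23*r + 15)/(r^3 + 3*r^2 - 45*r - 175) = (r^2 + 4*r + 3)/(r^2 - 2*r - 35)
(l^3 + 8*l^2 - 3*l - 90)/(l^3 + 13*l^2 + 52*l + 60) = (l - 3)/(l + 2)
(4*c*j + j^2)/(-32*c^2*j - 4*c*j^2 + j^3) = -1/(8*c - j)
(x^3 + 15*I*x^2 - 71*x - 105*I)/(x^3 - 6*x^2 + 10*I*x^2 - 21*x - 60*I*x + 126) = (x + 5*I)/(x - 6)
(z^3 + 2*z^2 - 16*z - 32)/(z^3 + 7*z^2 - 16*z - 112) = (z + 2)/(z + 7)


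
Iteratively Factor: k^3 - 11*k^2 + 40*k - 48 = (k - 4)*(k^2 - 7*k + 12) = (k - 4)^2*(k - 3)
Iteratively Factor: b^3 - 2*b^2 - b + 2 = (b - 2)*(b^2 - 1) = (b - 2)*(b + 1)*(b - 1)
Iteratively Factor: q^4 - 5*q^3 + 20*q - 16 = (q - 4)*(q^3 - q^2 - 4*q + 4) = (q - 4)*(q + 2)*(q^2 - 3*q + 2) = (q - 4)*(q - 2)*(q + 2)*(q - 1)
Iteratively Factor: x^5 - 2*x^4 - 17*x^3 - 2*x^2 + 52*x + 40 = (x - 5)*(x^4 + 3*x^3 - 2*x^2 - 12*x - 8) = (x - 5)*(x - 2)*(x^3 + 5*x^2 + 8*x + 4) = (x - 5)*(x - 2)*(x + 1)*(x^2 + 4*x + 4) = (x - 5)*(x - 2)*(x + 1)*(x + 2)*(x + 2)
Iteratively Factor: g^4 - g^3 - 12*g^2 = (g)*(g^3 - g^2 - 12*g) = g*(g - 4)*(g^2 + 3*g) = g^2*(g - 4)*(g + 3)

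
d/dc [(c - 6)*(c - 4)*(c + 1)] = 3*c^2 - 18*c + 14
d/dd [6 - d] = -1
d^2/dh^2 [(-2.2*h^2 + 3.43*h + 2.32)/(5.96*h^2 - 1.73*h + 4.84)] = (198.310656*h^3 + 875.233152*h^2 - 737.185248*h - 165.592728)/(211.708736*h^6 - 184.357104*h^5 + 569.286684*h^4 - 304.603349*h^3 + 462.306636*h^2 - 121.578864*h + 113.379904)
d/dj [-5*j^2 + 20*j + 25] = 20 - 10*j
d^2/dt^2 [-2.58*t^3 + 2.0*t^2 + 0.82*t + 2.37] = 4.0 - 15.48*t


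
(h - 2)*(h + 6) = h^2 + 4*h - 12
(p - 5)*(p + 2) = p^2 - 3*p - 10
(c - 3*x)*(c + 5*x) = c^2 + 2*c*x - 15*x^2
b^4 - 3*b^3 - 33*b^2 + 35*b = b*(b - 7)*(b - 1)*(b + 5)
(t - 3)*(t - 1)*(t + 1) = t^3 - 3*t^2 - t + 3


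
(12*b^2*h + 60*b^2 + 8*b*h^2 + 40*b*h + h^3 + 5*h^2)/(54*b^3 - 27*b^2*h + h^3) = (2*b*h + 10*b + h^2 + 5*h)/(9*b^2 - 6*b*h + h^2)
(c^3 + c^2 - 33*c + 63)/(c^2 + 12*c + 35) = (c^2 - 6*c + 9)/(c + 5)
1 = 1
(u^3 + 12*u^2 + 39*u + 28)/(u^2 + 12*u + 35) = (u^2 + 5*u + 4)/(u + 5)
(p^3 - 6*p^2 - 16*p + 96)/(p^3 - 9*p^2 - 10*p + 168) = (p - 4)/(p - 7)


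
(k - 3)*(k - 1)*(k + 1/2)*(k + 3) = k^4 - k^3/2 - 19*k^2/2 + 9*k/2 + 9/2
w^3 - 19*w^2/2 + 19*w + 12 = (w - 6)*(w - 4)*(w + 1/2)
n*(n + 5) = n^2 + 5*n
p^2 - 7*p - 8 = (p - 8)*(p + 1)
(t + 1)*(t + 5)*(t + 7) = t^3 + 13*t^2 + 47*t + 35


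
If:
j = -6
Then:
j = -6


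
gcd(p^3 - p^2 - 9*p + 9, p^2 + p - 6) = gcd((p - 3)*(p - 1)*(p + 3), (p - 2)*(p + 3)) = p + 3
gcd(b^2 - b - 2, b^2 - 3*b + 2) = b - 2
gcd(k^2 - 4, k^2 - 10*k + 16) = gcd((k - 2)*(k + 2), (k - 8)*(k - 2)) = k - 2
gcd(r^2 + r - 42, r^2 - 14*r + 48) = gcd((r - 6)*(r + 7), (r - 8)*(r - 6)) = r - 6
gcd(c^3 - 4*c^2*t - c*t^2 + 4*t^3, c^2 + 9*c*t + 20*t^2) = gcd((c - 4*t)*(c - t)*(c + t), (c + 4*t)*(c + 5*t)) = 1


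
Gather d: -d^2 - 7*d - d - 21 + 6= -d^2 - 8*d - 15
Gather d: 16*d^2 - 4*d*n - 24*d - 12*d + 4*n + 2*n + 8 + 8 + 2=16*d^2 + d*(-4*n - 36) + 6*n + 18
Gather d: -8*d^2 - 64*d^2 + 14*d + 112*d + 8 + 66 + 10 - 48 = -72*d^2 + 126*d + 36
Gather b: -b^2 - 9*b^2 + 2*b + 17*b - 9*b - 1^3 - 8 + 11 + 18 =-10*b^2 + 10*b + 20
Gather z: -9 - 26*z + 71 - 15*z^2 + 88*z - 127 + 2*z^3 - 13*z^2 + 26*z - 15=2*z^3 - 28*z^2 + 88*z - 80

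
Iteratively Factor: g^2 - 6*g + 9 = (g - 3)*(g - 3)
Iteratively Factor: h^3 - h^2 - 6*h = (h - 3)*(h^2 + 2*h) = (h - 3)*(h + 2)*(h)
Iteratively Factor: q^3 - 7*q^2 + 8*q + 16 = (q - 4)*(q^2 - 3*q - 4) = (q - 4)^2*(q + 1)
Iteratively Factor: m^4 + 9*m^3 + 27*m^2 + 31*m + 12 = (m + 4)*(m^3 + 5*m^2 + 7*m + 3) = (m + 1)*(m + 4)*(m^2 + 4*m + 3) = (m + 1)*(m + 3)*(m + 4)*(m + 1)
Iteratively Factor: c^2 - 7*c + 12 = (c - 3)*(c - 4)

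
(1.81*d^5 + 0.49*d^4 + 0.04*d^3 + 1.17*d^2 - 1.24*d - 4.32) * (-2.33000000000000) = -4.2173*d^5 - 1.1417*d^4 - 0.0932*d^3 - 2.7261*d^2 + 2.8892*d + 10.0656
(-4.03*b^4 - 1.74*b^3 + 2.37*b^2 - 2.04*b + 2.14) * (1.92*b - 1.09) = -7.7376*b^5 + 1.0519*b^4 + 6.447*b^3 - 6.5001*b^2 + 6.3324*b - 2.3326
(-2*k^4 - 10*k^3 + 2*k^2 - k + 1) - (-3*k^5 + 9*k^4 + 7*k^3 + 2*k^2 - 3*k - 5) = 3*k^5 - 11*k^4 - 17*k^3 + 2*k + 6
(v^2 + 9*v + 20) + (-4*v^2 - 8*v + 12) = -3*v^2 + v + 32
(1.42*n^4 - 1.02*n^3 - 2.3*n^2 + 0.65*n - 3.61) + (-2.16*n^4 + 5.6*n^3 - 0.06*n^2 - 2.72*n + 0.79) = -0.74*n^4 + 4.58*n^3 - 2.36*n^2 - 2.07*n - 2.82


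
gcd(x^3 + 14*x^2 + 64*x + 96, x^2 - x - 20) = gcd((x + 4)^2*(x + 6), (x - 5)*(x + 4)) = x + 4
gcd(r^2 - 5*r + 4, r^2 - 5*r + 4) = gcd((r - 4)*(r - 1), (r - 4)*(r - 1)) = r^2 - 5*r + 4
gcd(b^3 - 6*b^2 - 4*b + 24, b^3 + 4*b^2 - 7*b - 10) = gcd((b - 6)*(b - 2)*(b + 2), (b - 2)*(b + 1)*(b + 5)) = b - 2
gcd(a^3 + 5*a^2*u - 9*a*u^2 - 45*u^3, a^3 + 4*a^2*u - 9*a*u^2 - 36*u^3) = -a^2 + 9*u^2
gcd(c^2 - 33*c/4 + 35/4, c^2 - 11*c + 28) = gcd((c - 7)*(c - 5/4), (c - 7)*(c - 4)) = c - 7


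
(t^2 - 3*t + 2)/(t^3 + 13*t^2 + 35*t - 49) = (t - 2)/(t^2 + 14*t + 49)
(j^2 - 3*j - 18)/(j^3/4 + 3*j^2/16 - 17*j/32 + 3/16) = 32*(j^2 - 3*j - 18)/(8*j^3 + 6*j^2 - 17*j + 6)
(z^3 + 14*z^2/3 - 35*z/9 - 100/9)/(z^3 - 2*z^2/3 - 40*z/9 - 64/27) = 3*(3*z^2 + 10*z - 25)/(9*z^2 - 18*z - 16)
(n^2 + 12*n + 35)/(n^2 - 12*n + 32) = (n^2 + 12*n + 35)/(n^2 - 12*n + 32)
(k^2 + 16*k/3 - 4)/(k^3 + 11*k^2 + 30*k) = (k - 2/3)/(k*(k + 5))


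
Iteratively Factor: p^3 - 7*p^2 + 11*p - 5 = (p - 5)*(p^2 - 2*p + 1) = (p - 5)*(p - 1)*(p - 1)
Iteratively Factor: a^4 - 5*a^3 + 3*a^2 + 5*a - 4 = (a - 1)*(a^3 - 4*a^2 - a + 4) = (a - 1)*(a + 1)*(a^2 - 5*a + 4) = (a - 4)*(a - 1)*(a + 1)*(a - 1)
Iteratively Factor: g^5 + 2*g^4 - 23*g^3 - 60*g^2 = (g + 3)*(g^4 - g^3 - 20*g^2) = (g - 5)*(g + 3)*(g^3 + 4*g^2) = g*(g - 5)*(g + 3)*(g^2 + 4*g) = g^2*(g - 5)*(g + 3)*(g + 4)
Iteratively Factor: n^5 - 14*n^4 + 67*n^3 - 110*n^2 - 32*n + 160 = (n - 4)*(n^4 - 10*n^3 + 27*n^2 - 2*n - 40) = (n - 5)*(n - 4)*(n^3 - 5*n^2 + 2*n + 8) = (n - 5)*(n - 4)*(n - 2)*(n^2 - 3*n - 4) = (n - 5)*(n - 4)^2*(n - 2)*(n + 1)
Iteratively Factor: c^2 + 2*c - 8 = (c + 4)*(c - 2)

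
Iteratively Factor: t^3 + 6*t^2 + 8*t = (t + 2)*(t^2 + 4*t) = (t + 2)*(t + 4)*(t)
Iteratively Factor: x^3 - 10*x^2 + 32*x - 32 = (x - 4)*(x^2 - 6*x + 8) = (x - 4)*(x - 2)*(x - 4)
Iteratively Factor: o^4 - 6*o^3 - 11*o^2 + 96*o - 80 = (o - 1)*(o^3 - 5*o^2 - 16*o + 80) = (o - 1)*(o + 4)*(o^2 - 9*o + 20) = (o - 4)*(o - 1)*(o + 4)*(o - 5)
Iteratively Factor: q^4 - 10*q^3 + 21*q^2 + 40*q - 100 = (q - 5)*(q^3 - 5*q^2 - 4*q + 20) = (q - 5)*(q + 2)*(q^2 - 7*q + 10) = (q - 5)*(q - 2)*(q + 2)*(q - 5)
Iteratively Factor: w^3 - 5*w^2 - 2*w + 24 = (w - 3)*(w^2 - 2*w - 8) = (w - 4)*(w - 3)*(w + 2)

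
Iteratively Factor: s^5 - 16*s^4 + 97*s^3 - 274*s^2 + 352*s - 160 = (s - 1)*(s^4 - 15*s^3 + 82*s^2 - 192*s + 160) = (s - 2)*(s - 1)*(s^3 - 13*s^2 + 56*s - 80) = (s - 4)*(s - 2)*(s - 1)*(s^2 - 9*s + 20) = (s - 4)^2*(s - 2)*(s - 1)*(s - 5)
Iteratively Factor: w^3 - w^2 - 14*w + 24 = (w - 3)*(w^2 + 2*w - 8) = (w - 3)*(w - 2)*(w + 4)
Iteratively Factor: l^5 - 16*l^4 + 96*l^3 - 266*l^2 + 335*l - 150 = (l - 2)*(l^4 - 14*l^3 + 68*l^2 - 130*l + 75) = (l - 5)*(l - 2)*(l^3 - 9*l^2 + 23*l - 15) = (l - 5)*(l - 2)*(l - 1)*(l^2 - 8*l + 15) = (l - 5)^2*(l - 2)*(l - 1)*(l - 3)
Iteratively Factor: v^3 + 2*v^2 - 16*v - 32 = (v - 4)*(v^2 + 6*v + 8) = (v - 4)*(v + 2)*(v + 4)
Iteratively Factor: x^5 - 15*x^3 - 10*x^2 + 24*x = (x + 2)*(x^4 - 2*x^3 - 11*x^2 + 12*x) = (x - 1)*(x + 2)*(x^3 - x^2 - 12*x) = (x - 4)*(x - 1)*(x + 2)*(x^2 + 3*x) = (x - 4)*(x - 1)*(x + 2)*(x + 3)*(x)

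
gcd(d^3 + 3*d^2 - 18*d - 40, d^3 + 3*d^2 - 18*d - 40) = d^3 + 3*d^2 - 18*d - 40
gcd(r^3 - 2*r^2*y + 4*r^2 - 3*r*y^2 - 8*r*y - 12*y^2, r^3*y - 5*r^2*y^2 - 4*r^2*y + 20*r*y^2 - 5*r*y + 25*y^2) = 1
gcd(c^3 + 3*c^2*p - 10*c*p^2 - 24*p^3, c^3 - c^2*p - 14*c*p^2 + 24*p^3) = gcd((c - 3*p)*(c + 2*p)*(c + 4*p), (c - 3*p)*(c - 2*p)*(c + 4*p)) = -c^2 - c*p + 12*p^2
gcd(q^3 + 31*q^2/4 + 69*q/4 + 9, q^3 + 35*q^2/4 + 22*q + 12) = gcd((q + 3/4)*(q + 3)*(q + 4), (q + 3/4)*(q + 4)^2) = q^2 + 19*q/4 + 3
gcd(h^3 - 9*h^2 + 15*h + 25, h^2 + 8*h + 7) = h + 1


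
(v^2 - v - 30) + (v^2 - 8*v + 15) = 2*v^2 - 9*v - 15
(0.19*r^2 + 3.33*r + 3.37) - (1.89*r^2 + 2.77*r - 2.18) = -1.7*r^2 + 0.56*r + 5.55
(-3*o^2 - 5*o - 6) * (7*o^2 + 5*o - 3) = -21*o^4 - 50*o^3 - 58*o^2 - 15*o + 18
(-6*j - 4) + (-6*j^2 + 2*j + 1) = -6*j^2 - 4*j - 3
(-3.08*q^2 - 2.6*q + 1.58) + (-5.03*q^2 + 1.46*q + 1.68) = -8.11*q^2 - 1.14*q + 3.26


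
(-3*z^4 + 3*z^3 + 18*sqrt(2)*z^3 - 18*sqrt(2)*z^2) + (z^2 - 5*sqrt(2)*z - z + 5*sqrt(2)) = -3*z^4 + 3*z^3 + 18*sqrt(2)*z^3 - 18*sqrt(2)*z^2 + z^2 - 5*sqrt(2)*z - z + 5*sqrt(2)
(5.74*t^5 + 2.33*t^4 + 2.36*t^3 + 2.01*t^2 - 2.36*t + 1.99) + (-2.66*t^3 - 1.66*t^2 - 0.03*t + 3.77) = 5.74*t^5 + 2.33*t^4 - 0.3*t^3 + 0.35*t^2 - 2.39*t + 5.76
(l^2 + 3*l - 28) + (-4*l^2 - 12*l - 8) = -3*l^2 - 9*l - 36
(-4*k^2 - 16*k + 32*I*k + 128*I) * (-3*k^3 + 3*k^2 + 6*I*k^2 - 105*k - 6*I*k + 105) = 12*k^5 + 36*k^4 - 120*I*k^4 + 180*k^3 - 360*I*k^3 + 684*k^2 - 2880*I*k^2 - 912*k - 10080*I*k + 13440*I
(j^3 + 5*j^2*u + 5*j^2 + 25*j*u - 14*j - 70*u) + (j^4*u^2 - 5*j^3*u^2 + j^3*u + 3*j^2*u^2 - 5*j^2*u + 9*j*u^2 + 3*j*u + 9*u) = j^4*u^2 - 5*j^3*u^2 + j^3*u + j^3 + 3*j^2*u^2 + 5*j^2 + 9*j*u^2 + 28*j*u - 14*j - 61*u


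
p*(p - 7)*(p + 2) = p^3 - 5*p^2 - 14*p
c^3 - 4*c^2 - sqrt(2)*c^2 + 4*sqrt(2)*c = c*(c - 4)*(c - sqrt(2))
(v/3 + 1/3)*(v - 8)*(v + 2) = v^3/3 - 5*v^2/3 - 22*v/3 - 16/3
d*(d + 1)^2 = d^3 + 2*d^2 + d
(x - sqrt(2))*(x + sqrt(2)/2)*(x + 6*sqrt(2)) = x^3 + 11*sqrt(2)*x^2/2 - 7*x - 6*sqrt(2)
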